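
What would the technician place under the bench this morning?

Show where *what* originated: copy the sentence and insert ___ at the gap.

What would the technician place ___ under the bench this morning?

Pre-movement form: The technician would place what under the bench this morning.
The filler 'what' is interpreted as the direct object of 'place'. The gap is right after 'place'.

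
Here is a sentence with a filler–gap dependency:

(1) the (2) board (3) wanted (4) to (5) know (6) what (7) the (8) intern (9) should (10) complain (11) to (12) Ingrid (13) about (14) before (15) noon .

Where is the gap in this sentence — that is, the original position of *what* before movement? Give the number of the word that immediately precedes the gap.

13

Pre-movement form: The intern should complain to Ingrid about what before noon.
'what' functions as the object of the preposition 'about'. It moves to the left edge, and the trace sits right after 'about':
The board wanted to know what the intern should complain to Ingrid about ___ before noon.
'about' is word 13.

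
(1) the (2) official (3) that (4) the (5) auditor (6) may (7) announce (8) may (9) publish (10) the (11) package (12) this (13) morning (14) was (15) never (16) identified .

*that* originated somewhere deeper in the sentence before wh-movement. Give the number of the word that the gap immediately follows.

7

'that' is the subject of the clause embedded under 'announce'. Wh-movement fronts it, leaving a gap right after 'announce':
The official that the auditor may announce ___ may publish the package this morning was never identified.
'announce' is word 7.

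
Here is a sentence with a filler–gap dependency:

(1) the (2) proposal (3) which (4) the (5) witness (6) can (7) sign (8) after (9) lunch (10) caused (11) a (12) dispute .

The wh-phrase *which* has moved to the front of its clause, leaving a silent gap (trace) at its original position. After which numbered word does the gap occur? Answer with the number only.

'which' functions as the direct object of 'sign'. It moves to the left edge, and the trace sits right after 'sign':
The proposal which the witness can sign ___ after lunch caused a dispute.
'sign' is word 7.

7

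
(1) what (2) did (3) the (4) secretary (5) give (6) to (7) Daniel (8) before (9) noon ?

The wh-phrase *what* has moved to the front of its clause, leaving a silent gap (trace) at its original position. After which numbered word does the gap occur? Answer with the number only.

In situ: The secretary did give what to Daniel before noon.
'what' is the direct object of 'give'. It moves to the left edge, and the trace sits right after 'give':
What did the secretary give ___ to Daniel before noon?
'give' is word 5.

5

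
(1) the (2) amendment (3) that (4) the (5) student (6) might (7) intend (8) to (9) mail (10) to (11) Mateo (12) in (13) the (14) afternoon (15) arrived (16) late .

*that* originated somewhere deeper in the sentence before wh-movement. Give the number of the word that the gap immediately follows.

9

'that' functions as the direct object of 'mail'. Wh-movement fronts it, leaving a gap right after 'mail':
The amendment that the student might intend to mail ___ to Mateo in the afternoon arrived late.
'mail' is word 9.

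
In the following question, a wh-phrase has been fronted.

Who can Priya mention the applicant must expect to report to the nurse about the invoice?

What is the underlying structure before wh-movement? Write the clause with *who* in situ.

Priya can mention the applicant must expect who to report to the nurse about the invoice.

The filler 'who' is interpreted as the direct object of 'expect'. Wh-movement fronts it, leaving a gap right after 'expect':
Who can Priya mention the applicant must expect ___ to report to the nurse about the invoice?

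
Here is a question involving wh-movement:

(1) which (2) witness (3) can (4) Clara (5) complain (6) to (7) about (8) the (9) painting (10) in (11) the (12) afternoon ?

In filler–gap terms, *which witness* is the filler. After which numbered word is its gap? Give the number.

In situ: Clara can complain to which witness about the painting in the afternoon.
'which witness' functions as the object of the preposition 'to'. It moves to the left edge, and the trace sits right after 'to':
Which witness can Clara complain to ___ about the painting in the afternoon?
'to' is word 6.

6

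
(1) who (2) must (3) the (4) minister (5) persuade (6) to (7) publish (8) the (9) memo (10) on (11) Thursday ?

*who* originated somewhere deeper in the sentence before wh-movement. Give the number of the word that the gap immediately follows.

Underlying clause: The minister must persuade who to publish the memo on Thursday.
'who' is the direct object of 'persuade'. Wh-movement fronts it, leaving a gap right after 'persuade':
Who must the minister persuade ___ to publish the memo on Thursday?
'persuade' is word 5.

5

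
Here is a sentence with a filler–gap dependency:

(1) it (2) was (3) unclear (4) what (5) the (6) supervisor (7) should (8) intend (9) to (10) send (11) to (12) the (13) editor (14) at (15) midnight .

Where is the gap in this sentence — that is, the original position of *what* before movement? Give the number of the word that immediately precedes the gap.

10

Before movement: The supervisor should intend to send what to the editor at midnight.
'what' is the direct object of 'send'. Fronting leaves a gap immediately after 'send':
It was unclear what the supervisor should intend to send ___ to the editor at midnight.
'send' is word 10.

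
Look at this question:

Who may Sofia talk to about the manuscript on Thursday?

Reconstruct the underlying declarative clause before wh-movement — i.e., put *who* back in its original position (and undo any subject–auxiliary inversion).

Sofia may talk to who about the manuscript on Thursday.

The filler 'who' is interpreted as the object of the preposition 'to'. Wh-movement fronts it, leaving a gap right after 'to':
Who may Sofia talk to ___ about the manuscript on Thursday?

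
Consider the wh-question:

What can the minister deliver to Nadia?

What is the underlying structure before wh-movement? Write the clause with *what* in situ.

The minister can deliver what to Nadia.

'what' is the direct object of 'deliver'. It moves to the left edge, and the trace sits right after 'deliver':
What can the minister deliver ___ to Nadia?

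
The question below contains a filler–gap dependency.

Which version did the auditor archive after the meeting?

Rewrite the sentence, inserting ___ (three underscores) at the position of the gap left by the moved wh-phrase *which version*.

Which version did the auditor archive ___ after the meeting?

Underlying clause: The auditor did archive which version after the meeting.
'which version' is the direct object of 'archive'. The gap is right after 'archive'.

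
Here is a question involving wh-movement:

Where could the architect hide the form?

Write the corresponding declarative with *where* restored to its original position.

The filler 'where' is interpreted as the locative complement of 'hide'. Fronting leaves a gap immediately after 'form':
Where could the architect hide the form ___?

The architect could hide the form where.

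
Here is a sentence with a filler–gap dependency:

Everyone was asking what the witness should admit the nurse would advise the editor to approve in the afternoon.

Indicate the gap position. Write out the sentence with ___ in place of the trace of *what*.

Pre-movement form: The witness should admit the nurse would advise the editor to approve what in the afternoon.
'what' is the direct object of 'approve'. The gap is right after 'approve'.

Everyone was asking what the witness should admit the nurse would advise the editor to approve ___ in the afternoon.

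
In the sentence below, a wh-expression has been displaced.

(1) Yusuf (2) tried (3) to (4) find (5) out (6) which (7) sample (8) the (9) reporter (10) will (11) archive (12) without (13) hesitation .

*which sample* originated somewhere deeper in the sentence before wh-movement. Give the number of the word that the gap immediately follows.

In situ: The reporter will archive which sample without hesitation.
'which sample' functions as the direct object of 'archive'. Fronting leaves a gap immediately after 'archive':
Yusuf tried to find out which sample the reporter will archive ___ without hesitation.
'archive' is word 11.

11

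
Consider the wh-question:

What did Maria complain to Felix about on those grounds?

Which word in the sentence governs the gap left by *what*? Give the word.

In situ: Maria did complain to Felix about what on those grounds.
'what' functions as the object of the preposition 'about'. It moves to the left edge, and the trace sits right after 'about':
What did Maria complain to Felix about ___ on those grounds?

about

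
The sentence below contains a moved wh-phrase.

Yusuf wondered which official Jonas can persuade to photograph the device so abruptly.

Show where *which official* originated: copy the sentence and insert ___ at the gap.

Yusuf wondered which official Jonas can persuade ___ to photograph the device so abruptly.

Before movement: Jonas can persuade which official to photograph the device so abruptly.
'which official' functions as the direct object of 'persuade'. The gap is right after 'persuade'.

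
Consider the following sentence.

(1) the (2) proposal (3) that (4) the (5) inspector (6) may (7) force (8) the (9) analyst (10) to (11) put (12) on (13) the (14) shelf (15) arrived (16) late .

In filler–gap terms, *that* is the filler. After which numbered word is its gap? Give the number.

11

The filler 'that' is interpreted as the direct object of 'put'. It moves to the left edge, and the trace sits right after 'put':
The proposal that the inspector may force the analyst to put ___ on the shelf arrived late.
'put' is word 11.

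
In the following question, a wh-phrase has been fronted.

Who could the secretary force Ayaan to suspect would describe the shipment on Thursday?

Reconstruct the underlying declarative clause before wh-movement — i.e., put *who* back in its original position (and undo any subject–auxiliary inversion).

The secretary could force Ayaan to suspect who would describe the shipment on Thursday.

The filler 'who' is interpreted as the subject of the clause embedded under 'suspect'. Wh-movement fronts it, leaving a gap right after 'suspect':
Who could the secretary force Ayaan to suspect ___ would describe the shipment on Thursday?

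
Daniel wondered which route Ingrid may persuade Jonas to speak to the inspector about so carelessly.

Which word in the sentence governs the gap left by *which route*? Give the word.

about

Underlying clause: Ingrid may persuade Jonas to speak to the inspector about which route so carelessly.
'which route' is the object of the preposition 'about'. Wh-movement fronts it, leaving a gap right after 'about':
Daniel wondered which route Ingrid may persuade Jonas to speak to the inspector about ___ so carelessly.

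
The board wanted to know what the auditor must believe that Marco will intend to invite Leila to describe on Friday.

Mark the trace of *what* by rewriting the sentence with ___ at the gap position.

In situ: The auditor must believe that Marco will intend to invite Leila to describe what on Friday.
'what' is the direct object of 'describe'. The gap is right after 'describe'.

The board wanted to know what the auditor must believe that Marco will intend to invite Leila to describe ___ on Friday.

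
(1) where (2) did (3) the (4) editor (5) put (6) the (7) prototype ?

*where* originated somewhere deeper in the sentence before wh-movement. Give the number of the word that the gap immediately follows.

Underlying clause: The editor did put the prototype where.
'where' is the locative complement of 'put'. Fronting leaves a gap immediately after 'prototype':
Where did the editor put the prototype ___?
'prototype' is word 7.

7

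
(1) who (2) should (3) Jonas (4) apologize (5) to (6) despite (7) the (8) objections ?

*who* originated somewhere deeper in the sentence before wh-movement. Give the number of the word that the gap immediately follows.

Before movement: Jonas should apologize to who despite the objections.
'who' functions as the object of the preposition 'to'. Wh-movement fronts it, leaving a gap right after 'to':
Who should Jonas apologize to ___ despite the objections?
'to' is word 5.

5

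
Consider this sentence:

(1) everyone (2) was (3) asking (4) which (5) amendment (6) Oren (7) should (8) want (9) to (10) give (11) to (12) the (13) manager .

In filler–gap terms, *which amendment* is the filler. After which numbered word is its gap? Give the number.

Underlying clause: Oren should want to give which amendment to the manager.
'which amendment' functions as the direct object of 'give'. Fronting leaves a gap immediately after 'give':
Everyone was asking which amendment Oren should want to give ___ to the manager.
'give' is word 10.

10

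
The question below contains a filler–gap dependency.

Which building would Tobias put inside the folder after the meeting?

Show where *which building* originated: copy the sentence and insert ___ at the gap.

In situ: Tobias would put which building inside the folder after the meeting.
The filler 'which building' is interpreted as the direct object of 'put'. The gap is right after 'put'.

Which building would Tobias put ___ inside the folder after the meeting?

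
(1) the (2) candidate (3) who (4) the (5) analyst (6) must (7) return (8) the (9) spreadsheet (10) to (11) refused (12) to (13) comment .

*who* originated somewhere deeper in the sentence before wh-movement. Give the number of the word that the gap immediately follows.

10

'who' functions as the object of the preposition 'to' (recipient of 'return'). Wh-movement fronts it, leaving a gap right after 'to':
The candidate who the analyst must return the spreadsheet to ___ refused to comment.
'to' is word 10.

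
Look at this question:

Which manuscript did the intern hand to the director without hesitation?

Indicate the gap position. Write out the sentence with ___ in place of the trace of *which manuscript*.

Which manuscript did the intern hand ___ to the director without hesitation?

Before movement: The intern did hand which manuscript to the director without hesitation.
'which manuscript' is the direct object of 'hand'. The gap is right after 'hand'.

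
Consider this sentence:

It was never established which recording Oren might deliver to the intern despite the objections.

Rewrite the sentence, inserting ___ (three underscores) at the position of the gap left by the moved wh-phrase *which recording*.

It was never established which recording Oren might deliver ___ to the intern despite the objections.

Before movement: Oren might deliver which recording to the intern despite the objections.
'which recording' is the direct object of 'deliver'. The gap is right after 'deliver'.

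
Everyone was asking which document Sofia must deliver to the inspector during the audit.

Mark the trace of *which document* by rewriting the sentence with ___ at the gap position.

Underlying clause: Sofia must deliver which document to the inspector during the audit.
'which document' functions as the direct object of 'deliver'. The gap is right after 'deliver'.

Everyone was asking which document Sofia must deliver ___ to the inspector during the audit.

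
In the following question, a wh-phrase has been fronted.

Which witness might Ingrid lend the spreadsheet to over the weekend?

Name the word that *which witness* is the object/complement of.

to

Underlying clause: Ingrid might lend the spreadsheet to which witness over the weekend.
'which witness' is the object of the preposition 'to' (recipient of 'lend'). It moves to the left edge, and the trace sits right after 'to':
Which witness might Ingrid lend the spreadsheet to ___ over the weekend?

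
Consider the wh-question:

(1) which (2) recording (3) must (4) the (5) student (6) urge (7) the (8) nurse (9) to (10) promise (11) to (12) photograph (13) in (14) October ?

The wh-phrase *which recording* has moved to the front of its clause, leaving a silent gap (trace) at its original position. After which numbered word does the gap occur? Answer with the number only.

12

Underlying clause: The student must urge the nurse to promise to photograph which recording in October.
'which recording' functions as the direct object of 'photograph'. Wh-movement fronts it, leaving a gap right after 'photograph':
Which recording must the student urge the nurse to promise to photograph ___ in October?
'photograph' is word 12.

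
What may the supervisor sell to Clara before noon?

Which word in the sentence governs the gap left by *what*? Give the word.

sell

Underlying clause: The supervisor may sell what to Clara before noon.
'what' is the direct object of 'sell'. Wh-movement fronts it, leaving a gap right after 'sell':
What may the supervisor sell ___ to Clara before noon?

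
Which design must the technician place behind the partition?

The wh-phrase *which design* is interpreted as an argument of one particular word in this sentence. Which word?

Underlying clause: The technician must place which design behind the partition.
'which design' functions as the direct object of 'place'. Fronting leaves a gap immediately after 'place':
Which design must the technician place ___ behind the partition?

place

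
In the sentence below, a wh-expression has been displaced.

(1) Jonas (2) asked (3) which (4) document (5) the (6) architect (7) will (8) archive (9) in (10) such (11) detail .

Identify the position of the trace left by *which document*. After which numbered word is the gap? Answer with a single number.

In situ: The architect will archive which document in such detail.
The filler 'which document' is interpreted as the direct object of 'archive'. It moves to the left edge, and the trace sits right after 'archive':
Jonas asked which document the architect will archive ___ in such detail.
'archive' is word 8.

8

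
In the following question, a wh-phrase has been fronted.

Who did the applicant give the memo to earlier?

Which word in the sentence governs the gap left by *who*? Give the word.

Before movement: The applicant did give the memo to who earlier.
'who' is the object of the preposition 'to' (recipient of 'give'). It moves to the left edge, and the trace sits right after 'to':
Who did the applicant give the memo to ___ earlier?

to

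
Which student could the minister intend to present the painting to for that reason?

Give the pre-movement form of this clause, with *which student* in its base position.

The minister could intend to present the painting to which student for that reason.

The filler 'which student' is interpreted as the object of the preposition 'to' (recipient of 'present'). Wh-movement fronts it, leaving a gap right after 'to':
Which student could the minister intend to present the painting to ___ for that reason?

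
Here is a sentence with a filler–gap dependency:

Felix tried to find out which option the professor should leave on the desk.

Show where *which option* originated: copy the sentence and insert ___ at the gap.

Before movement: The professor should leave which option on the desk.
The filler 'which option' is interpreted as the direct object of 'leave'. The gap is right after 'leave'.

Felix tried to find out which option the professor should leave ___ on the desk.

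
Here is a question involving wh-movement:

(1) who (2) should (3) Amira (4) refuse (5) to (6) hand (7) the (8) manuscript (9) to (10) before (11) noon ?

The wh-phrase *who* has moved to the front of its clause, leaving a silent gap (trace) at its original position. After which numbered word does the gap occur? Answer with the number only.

9

Before movement: Amira should refuse to hand the manuscript to who before noon.
'who' is the object of the preposition 'to' (recipient of 'hand'). It moves to the left edge, and the trace sits right after 'to':
Who should Amira refuse to hand the manuscript to ___ before noon?
'to' is word 9.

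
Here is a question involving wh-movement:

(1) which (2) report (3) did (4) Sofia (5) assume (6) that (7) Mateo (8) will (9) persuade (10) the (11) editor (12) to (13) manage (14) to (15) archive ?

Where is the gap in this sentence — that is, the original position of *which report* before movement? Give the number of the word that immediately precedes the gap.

Underlying clause: Sofia did assume that Mateo will persuade the editor to manage to archive which report.
'which report' is the direct object of 'archive'. Fronting leaves a gap immediately after 'archive':
Which report did Sofia assume that Mateo will persuade the editor to manage to archive ___?
'archive' is word 15.

15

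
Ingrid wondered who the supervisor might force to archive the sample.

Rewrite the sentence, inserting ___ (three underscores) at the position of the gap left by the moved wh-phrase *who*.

Pre-movement form: The supervisor might force who to archive the sample.
The filler 'who' is interpreted as the direct object of 'force'. The gap is right after 'force'.

Ingrid wondered who the supervisor might force ___ to archive the sample.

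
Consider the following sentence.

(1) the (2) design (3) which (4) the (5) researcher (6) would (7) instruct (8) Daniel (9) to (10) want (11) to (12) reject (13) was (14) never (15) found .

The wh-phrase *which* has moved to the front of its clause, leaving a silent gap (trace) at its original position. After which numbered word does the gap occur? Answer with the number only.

12

The filler 'which' is interpreted as the direct object of 'reject'. It moves to the left edge, and the trace sits right after 'reject':
The design which the researcher would instruct Daniel to want to reject ___ was never found.
'reject' is word 12.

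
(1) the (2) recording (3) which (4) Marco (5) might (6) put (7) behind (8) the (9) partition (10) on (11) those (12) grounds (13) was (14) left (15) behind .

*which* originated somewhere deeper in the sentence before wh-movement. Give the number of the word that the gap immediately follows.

6

'which' is the direct object of 'put'. Wh-movement fronts it, leaving a gap right after 'put':
The recording which Marco might put ___ behind the partition on those grounds was left behind.
'put' is word 6.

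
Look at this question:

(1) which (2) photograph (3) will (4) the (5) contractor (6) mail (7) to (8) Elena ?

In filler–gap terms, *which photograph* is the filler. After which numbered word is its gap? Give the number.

Underlying clause: The contractor will mail which photograph to Elena.
'which photograph' functions as the direct object of 'mail'. Fronting leaves a gap immediately after 'mail':
Which photograph will the contractor mail ___ to Elena?
'mail' is word 6.

6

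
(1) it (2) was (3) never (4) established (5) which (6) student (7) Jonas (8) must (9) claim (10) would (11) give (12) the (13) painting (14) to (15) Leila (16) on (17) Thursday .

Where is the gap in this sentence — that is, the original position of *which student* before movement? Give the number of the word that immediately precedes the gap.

9

In situ: Jonas must claim which student would give the painting to Leila on Thursday.
'which student' functions as the subject of the clause embedded under 'claim'. Fronting leaves a gap immediately after 'claim':
It was never established which student Jonas must claim ___ would give the painting to Leila on Thursday.
'claim' is word 9.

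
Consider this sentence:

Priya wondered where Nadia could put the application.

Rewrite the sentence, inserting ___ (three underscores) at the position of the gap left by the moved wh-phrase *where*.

Before movement: Nadia could put the application where.
'where' functions as the locative complement of 'put'. The gap is right after 'application'.

Priya wondered where Nadia could put the application ___.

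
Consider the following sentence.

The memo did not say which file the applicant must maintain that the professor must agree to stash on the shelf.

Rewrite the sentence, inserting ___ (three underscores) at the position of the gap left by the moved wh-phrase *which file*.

The memo did not say which file the applicant must maintain that the professor must agree to stash ___ on the shelf.

Underlying clause: The applicant must maintain that the professor must agree to stash which file on the shelf.
'which file' is the direct object of 'stash'. The gap is right after 'stash'.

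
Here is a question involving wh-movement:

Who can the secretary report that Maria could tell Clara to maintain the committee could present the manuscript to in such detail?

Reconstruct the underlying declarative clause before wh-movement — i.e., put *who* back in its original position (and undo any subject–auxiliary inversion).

The secretary can report that Maria could tell Clara to maintain the committee could present the manuscript to who in such detail.

'who' is the object of the preposition 'to' (recipient of 'present'). Wh-movement fronts it, leaving a gap right after 'to':
Who can the secretary report that Maria could tell Clara to maintain the committee could present the manuscript to ___ in such detail?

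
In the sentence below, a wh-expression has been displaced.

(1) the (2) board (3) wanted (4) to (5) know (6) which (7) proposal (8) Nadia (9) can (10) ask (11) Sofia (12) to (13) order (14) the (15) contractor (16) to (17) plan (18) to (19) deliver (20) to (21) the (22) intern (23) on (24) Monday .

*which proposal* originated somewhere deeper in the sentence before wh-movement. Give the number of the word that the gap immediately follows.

19

Underlying clause: Nadia can ask Sofia to order the contractor to plan to deliver which proposal to the intern on Monday.
'which proposal' functions as the direct object of 'deliver'. Wh-movement fronts it, leaving a gap right after 'deliver':
The board wanted to know which proposal Nadia can ask Sofia to order the contractor to plan to deliver ___ to the intern on Monday.
'deliver' is word 19.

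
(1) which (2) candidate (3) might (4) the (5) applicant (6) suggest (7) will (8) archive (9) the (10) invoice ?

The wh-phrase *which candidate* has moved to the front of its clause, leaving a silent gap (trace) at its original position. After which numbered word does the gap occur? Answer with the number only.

Underlying clause: The applicant might suggest which candidate will archive the invoice.
'which candidate' is the subject of the clause embedded under 'suggest'. Fronting leaves a gap immediately after 'suggest':
Which candidate might the applicant suggest ___ will archive the invoice?
'suggest' is word 6.

6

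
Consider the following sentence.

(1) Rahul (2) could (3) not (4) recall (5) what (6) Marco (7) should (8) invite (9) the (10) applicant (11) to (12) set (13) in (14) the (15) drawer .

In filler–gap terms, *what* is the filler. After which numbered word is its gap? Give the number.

12

Underlying clause: Marco should invite the applicant to set what in the drawer.
'what' is the direct object of 'set'. Fronting leaves a gap immediately after 'set':
Rahul could not recall what Marco should invite the applicant to set ___ in the drawer.
'set' is word 12.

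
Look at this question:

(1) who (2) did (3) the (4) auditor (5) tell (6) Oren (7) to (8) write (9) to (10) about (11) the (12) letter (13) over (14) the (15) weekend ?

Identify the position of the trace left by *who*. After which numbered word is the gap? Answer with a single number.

9

Before movement: The auditor did tell Oren to write to who about the letter over the weekend.
'who' functions as the object of the preposition 'to'. Wh-movement fronts it, leaving a gap right after 'to':
Who did the auditor tell Oren to write to ___ about the letter over the weekend?
'to' is word 9.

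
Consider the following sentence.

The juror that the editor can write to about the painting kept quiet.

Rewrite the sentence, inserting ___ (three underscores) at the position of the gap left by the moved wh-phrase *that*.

'that' functions as the object of the preposition 'to'. The gap is right after 'to'.

The juror that the editor can write to ___ about the painting kept quiet.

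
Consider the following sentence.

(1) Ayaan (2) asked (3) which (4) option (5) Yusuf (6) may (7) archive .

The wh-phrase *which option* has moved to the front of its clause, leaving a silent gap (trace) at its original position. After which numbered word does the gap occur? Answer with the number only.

7

In situ: Yusuf may archive which option.
'which option' functions as the direct object of 'archive'. Fronting leaves a gap immediately after 'archive':
Ayaan asked which option Yusuf may archive ___.
'archive' is word 7.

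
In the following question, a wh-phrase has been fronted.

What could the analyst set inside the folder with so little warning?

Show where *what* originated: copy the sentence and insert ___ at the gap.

What could the analyst set ___ inside the folder with so little warning?

Underlying clause: The analyst could set what inside the folder with so little warning.
'what' is the direct object of 'set'. The gap is right after 'set'.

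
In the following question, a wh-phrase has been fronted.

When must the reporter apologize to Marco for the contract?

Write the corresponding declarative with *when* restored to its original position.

The reporter must apologize to Marco for the contract when.

The filler 'when' is interpreted as the temporal adjunct. Wh-movement fronts it, leaving a gap right after 'contract':
When must the reporter apologize to Marco for the contract ___?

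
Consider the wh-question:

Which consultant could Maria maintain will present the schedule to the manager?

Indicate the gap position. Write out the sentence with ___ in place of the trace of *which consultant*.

In situ: Maria could maintain which consultant will present the schedule to the manager.
'which consultant' is the subject of the clause embedded under 'maintain'. The gap is right after 'maintain'.

Which consultant could Maria maintain ___ will present the schedule to the manager?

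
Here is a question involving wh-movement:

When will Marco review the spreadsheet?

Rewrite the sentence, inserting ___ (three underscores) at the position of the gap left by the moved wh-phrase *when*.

Underlying clause: Marco will review the spreadsheet when.
'when' functions as the temporal adjunct. The gap is right after 'spreadsheet'.

When will Marco review the spreadsheet ___?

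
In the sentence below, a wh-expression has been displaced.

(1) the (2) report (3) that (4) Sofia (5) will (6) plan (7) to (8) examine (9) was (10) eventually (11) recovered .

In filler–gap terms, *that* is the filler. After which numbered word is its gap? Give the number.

8

'that' is the direct object of 'examine'. It moves to the left edge, and the trace sits right after 'examine':
The report that Sofia will plan to examine ___ was eventually recovered.
'examine' is word 8.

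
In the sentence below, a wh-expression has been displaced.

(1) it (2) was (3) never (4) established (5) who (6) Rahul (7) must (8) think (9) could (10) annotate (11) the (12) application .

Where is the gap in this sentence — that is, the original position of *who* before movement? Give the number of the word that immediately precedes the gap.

Underlying clause: Rahul must think who could annotate the application.
The filler 'who' is interpreted as the subject of the clause embedded under 'think'. It moves to the left edge, and the trace sits right after 'think':
It was never established who Rahul must think ___ could annotate the application.
'think' is word 8.

8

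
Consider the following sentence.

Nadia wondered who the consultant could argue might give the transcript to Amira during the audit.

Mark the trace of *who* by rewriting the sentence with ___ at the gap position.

In situ: The consultant could argue who might give the transcript to Amira during the audit.
The filler 'who' is interpreted as the subject of the clause embedded under 'argue'. The gap is right after 'argue'.

Nadia wondered who the consultant could argue ___ might give the transcript to Amira during the audit.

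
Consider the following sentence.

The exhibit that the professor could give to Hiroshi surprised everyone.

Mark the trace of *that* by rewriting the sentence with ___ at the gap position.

'that' functions as the direct object of 'give'. The gap is right after 'give'.

The exhibit that the professor could give ___ to Hiroshi surprised everyone.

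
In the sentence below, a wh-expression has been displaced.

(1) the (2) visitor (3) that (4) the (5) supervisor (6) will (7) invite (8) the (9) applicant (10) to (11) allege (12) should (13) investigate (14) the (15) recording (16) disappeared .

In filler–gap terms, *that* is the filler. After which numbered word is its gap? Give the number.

11

The filler 'that' is interpreted as the subject of the clause embedded under 'allege'. Fronting leaves a gap immediately after 'allege':
The visitor that the supervisor will invite the applicant to allege ___ should investigate the recording disappeared.
'allege' is word 11.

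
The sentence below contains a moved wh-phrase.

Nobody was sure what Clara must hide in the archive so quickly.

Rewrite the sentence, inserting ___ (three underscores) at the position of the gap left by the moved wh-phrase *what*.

Pre-movement form: Clara must hide what in the archive so quickly.
'what' functions as the direct object of 'hide'. The gap is right after 'hide'.

Nobody was sure what Clara must hide ___ in the archive so quickly.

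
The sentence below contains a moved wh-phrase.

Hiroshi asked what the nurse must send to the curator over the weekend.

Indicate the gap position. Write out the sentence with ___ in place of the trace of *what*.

Pre-movement form: The nurse must send what to the curator over the weekend.
'what' is the direct object of 'send'. The gap is right after 'send'.

Hiroshi asked what the nurse must send ___ to the curator over the weekend.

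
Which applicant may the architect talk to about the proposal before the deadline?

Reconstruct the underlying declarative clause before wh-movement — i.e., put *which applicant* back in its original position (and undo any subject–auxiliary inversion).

The filler 'which applicant' is interpreted as the object of the preposition 'to'. Wh-movement fronts it, leaving a gap right after 'to':
Which applicant may the architect talk to ___ about the proposal before the deadline?

The architect may talk to which applicant about the proposal before the deadline.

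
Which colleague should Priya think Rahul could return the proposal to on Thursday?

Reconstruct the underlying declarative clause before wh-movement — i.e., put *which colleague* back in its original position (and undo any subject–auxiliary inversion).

'which colleague' is the object of the preposition 'to' (recipient of 'return'). Wh-movement fronts it, leaving a gap right after 'to':
Which colleague should Priya think Rahul could return the proposal to ___ on Thursday?

Priya should think Rahul could return the proposal to which colleague on Thursday.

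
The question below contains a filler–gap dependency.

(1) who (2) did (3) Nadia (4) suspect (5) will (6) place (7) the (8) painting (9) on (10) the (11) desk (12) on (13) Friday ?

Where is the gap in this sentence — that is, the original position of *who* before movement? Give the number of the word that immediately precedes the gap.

4

Pre-movement form: Nadia did suspect who will place the painting on the desk on Friday.
The filler 'who' is interpreted as the subject of the clause embedded under 'suspect'. It moves to the left edge, and the trace sits right after 'suspect':
Who did Nadia suspect ___ will place the painting on the desk on Friday?
'suspect' is word 4.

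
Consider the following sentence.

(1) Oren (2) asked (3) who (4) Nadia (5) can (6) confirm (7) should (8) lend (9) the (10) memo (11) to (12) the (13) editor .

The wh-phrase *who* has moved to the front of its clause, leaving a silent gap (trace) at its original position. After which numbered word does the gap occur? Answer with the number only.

6

In situ: Nadia can confirm who should lend the memo to the editor.
The filler 'who' is interpreted as the subject of the clause embedded under 'confirm'. Wh-movement fronts it, leaving a gap right after 'confirm':
Oren asked who Nadia can confirm ___ should lend the memo to the editor.
'confirm' is word 6.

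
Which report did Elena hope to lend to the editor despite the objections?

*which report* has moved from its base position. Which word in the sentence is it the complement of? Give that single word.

lend

Before movement: Elena did hope to lend which report to the editor despite the objections.
The filler 'which report' is interpreted as the direct object of 'lend'. Wh-movement fronts it, leaving a gap right after 'lend':
Which report did Elena hope to lend ___ to the editor despite the objections?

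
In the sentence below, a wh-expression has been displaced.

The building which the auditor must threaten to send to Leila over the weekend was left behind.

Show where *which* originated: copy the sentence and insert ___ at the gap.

'which' functions as the direct object of 'send'. The gap is right after 'send'.

The building which the auditor must threaten to send ___ to Leila over the weekend was left behind.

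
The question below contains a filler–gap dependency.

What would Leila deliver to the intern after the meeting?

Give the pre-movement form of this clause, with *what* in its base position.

'what' functions as the direct object of 'deliver'. Wh-movement fronts it, leaving a gap right after 'deliver':
What would Leila deliver ___ to the intern after the meeting?

Leila would deliver what to the intern after the meeting.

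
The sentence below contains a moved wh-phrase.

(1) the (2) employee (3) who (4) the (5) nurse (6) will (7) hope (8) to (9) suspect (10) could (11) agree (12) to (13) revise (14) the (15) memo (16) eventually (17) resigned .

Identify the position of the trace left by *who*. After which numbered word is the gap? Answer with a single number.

9

The filler 'who' is interpreted as the subject of the clause embedded under 'suspect'. Wh-movement fronts it, leaving a gap right after 'suspect':
The employee who the nurse will hope to suspect ___ could agree to revise the memo eventually resigned.
'suspect' is word 9.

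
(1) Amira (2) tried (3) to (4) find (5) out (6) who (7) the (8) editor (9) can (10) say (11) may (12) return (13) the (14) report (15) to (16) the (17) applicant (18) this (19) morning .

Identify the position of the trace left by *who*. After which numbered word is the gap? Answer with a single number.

Underlying clause: The editor can say who may return the report to the applicant this morning.
'who' functions as the subject of the clause embedded under 'say'. It moves to the left edge, and the trace sits right after 'say':
Amira tried to find out who the editor can say ___ may return the report to the applicant this morning.
'say' is word 10.

10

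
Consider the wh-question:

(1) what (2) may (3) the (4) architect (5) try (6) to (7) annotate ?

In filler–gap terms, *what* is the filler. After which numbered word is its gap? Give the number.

7

Before movement: The architect may try to annotate what.
The filler 'what' is interpreted as the direct object of 'annotate'. It moves to the left edge, and the trace sits right after 'annotate':
What may the architect try to annotate ___?
'annotate' is word 7.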